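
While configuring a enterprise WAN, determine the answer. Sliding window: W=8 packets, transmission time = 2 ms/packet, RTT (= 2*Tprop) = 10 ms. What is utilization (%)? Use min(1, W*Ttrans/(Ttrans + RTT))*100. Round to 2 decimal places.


Given: W = 8, Ttrans = 2 ms, RTT = 10 ms (= 2 * Tprop, Tprop = 5 ms)
Cycle time = Ttrans + RTT = 2 + 10 = 12 ms (first packet sent until its ACK returns)
W * Ttrans = 8 * 2 = 16 ms of sending per cycle
W * Ttrans / (Ttrans + RTT) = 16 / 12 = 1.333333
U = min(1, 1.333333) = 1.000000
U% = 100.00%

100.00


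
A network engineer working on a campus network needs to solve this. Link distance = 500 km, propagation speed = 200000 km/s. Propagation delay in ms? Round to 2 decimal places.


Given: distance = 500 km, speed = 200000 km/s
Delay = distance / speed = 500 / 200000 seconds
Delay in ms = 500 * 1000 / 200000
Delay = 2.5000 ms
Rounded to 2 dp = 2.50 ms

2.50


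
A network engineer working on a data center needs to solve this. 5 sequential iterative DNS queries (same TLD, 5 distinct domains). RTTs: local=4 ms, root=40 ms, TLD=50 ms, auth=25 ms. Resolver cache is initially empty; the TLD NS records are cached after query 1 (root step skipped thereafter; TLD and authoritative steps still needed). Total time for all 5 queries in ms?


Lookup 1 (cold cache): local + root + TLD + auth = 4 + 40 + 50 + 25 = 119 ms
Lookups 2..5 (TLD NS cached -> skip root; new domain -> still ask TLD and auth): local + TLD + auth = 4 + 50 + 25 = 79 ms each
Remaining 4 lookups: 4 * 79 = 316 ms
Total = 119 + 316 = 435 ms

435


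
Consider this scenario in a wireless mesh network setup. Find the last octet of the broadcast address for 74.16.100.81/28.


Given: IP = 74.16.100.81, prefix = /28
Host bits = 32 - 28 = 4
Network last octet = 81 AND mask = 80
Host part size = 2^4 - 1 = 15
Broadcast last octet = 80 OR 15 = 95

95


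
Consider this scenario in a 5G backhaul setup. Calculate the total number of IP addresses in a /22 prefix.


Given: CIDR prefix /22
Host bits = 32 - 22 = 10
Total addresses = 2^10 = 1024

1024


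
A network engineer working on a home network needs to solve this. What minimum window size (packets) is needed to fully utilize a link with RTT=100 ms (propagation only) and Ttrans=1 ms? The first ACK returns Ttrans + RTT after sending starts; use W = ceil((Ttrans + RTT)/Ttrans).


Given: Ttrans = 1 ms, RTT = 100 ms (= 2 * Tprop, Tprop = 50 ms)
Time until first ACK returns = Ttrans + RTT = 1 + 100 = 101 ms
Need W * Ttrans >= Ttrans + RTT  ->  W >= (Ttrans + RTT) / Ttrans
(Ttrans + RTT) / Ttrans = 101 / 1 = 101
W_min = ceil(101) = 101

101


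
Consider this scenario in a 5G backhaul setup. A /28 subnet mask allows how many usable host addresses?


Given: subnet mask /28
Host bits = 32 - 28 = 4
Total addresses = 2^4 = 16
Usable hosts = 16 - 2 (network + broadcast) = 14

14


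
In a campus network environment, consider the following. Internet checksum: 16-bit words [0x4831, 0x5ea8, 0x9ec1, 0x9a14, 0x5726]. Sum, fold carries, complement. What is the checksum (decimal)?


Given words: [0x4831, 0x5ea8, 0x9ec1, 0x9a14, 0x5726]
Step 1: Sum all words
Raw sum = 18481 + 24232 + 40641 + 39444 + 22310 = 145108
Step 2: Fold carry: (14036 + 2) = 14038
One's complement = ~14038 & 0xFFFF = 51497

51497


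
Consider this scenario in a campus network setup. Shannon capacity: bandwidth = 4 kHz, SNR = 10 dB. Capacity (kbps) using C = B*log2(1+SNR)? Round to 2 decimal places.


Given: B = 4 kHz, SNR = 10 dB
SNR linear = 10^(10/10) = 10
1 + SNR = 11
log2(11) = 3.4594316186
C = 4 * 1000 * 3.4594316186 = 13837.7265 bps
C = 13.837726 kbps -> 13.84 kbps (2 dp)

13.84


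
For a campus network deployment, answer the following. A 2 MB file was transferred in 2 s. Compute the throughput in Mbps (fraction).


Given: file = 2 MB, time = 2 s
File in Mb = 2 * 8 = 16 Mb
Throughput = 16 / 2 Mbps
Throughput = 8 Mbps

8


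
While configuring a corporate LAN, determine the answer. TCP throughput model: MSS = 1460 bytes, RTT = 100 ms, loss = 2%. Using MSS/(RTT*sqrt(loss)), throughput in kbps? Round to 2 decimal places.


Given: MSS = 1460 bytes, RTT = 100 ms, loss = 2%
RTT in seconds = 100 / 1000 = 0.1
Loss rate = 2% = 0.02
sqrt(loss) = sqrt(0.02) = 0.141421356237
Throughput (bytes/s) = 1460 / (0.1 * 0.141421356237) = 103237.5901
Throughput (kbps) = 103237.5901 * 8 / 1000 = 825.900720 -> 825.90 kbps (2 dp)

825.90


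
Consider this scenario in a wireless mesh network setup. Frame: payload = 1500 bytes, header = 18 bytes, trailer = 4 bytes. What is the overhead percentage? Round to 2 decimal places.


Given: payload = 1500 B, header = 18 B, trailer = 4 B
Overhead bytes = header + trailer = 18 + 4 = 22
Total frame = payload + overhead = 1500 + 22 = 1522
Overhead % = 22 / 1522 * 100 = 1.4455% -> 1.45% (2 dp)

1.45


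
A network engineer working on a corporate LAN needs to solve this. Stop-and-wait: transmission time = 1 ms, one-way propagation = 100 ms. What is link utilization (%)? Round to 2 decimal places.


Given: Ttrans = 1 ms, Tprop = 100 ms
RTT = 2 * Tprop = 2 * 100 = 200 ms
U = Ttrans / (Ttrans + RTT)
U = 1 / (1 + 200)
U = 1 / 201 = 0.004975
U% = 0.50%

0.50


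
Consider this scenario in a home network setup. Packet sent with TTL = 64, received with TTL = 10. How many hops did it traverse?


Given: initial TTL = 64, received TTL = 10
Hops = initial TTL - received TTL
Hops = 64 - 10 = 54

54


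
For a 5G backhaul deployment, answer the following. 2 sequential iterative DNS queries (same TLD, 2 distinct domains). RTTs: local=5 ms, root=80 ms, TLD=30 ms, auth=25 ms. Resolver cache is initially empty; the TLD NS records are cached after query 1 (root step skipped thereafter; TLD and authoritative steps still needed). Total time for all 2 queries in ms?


Lookup 1 (cold cache): local + root + TLD + auth = 5 + 80 + 30 + 25 = 140 ms
Lookups 2..2 (TLD NS cached -> skip root; new domain -> still ask TLD and auth): local + TLD + auth = 5 + 30 + 25 = 60 ms each
Remaining 1 lookups: 1 * 60 = 60 ms
Total = 140 + 60 = 200 ms

200


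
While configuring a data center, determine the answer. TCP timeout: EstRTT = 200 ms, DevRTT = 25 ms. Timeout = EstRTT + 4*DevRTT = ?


Given: EstRTT = 200 ms, DevRTT = 25 ms
Timeout = EstRTT + 4 * DevRTT
4 * DevRTT = 4 * 25 = 100
Timeout = 200 + 100 = 300 ms

300


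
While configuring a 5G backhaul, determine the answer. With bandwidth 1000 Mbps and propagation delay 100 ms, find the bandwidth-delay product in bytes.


Given: bandwidth = 1000 Mbps, delay = 100 ms
BDP in bits = 1000 * 10^6 * 100 / 1000
BDP in bits = 100000000
BDP in bytes = 100000000 / 8 = 12500000

12500000


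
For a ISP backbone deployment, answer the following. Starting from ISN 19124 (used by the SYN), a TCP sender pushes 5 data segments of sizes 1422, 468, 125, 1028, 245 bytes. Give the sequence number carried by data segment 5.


The SYN occupies sequence number ISN = 19124, so the first data byte is ISN + 1 = 19125.
SEQ of data segment i = (ISN + 1) + sum of payload sizes of segments 1..i-1.
Segment 1: SEQ = 19125, payload = 1422 bytes
Segment 2: SEQ = 20547, payload = 468 bytes
Segment 3: SEQ = 21015, payload = 125 bytes
Segment 4: SEQ = 21140, payload = 1028 bytes
Segment 5: SEQ = 22168, payload = 245 bytes
SEQ of segment 5 = 19125 + 1422 + 468 + 125 + 1028 = 22168

22168


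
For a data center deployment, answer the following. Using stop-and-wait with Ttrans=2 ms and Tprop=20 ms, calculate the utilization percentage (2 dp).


Given: Ttrans = 2 ms, Tprop = 20 ms
RTT = 2 * Tprop = 2 * 20 = 40 ms
U = Ttrans / (Ttrans + RTT)
U = 2 / (2 + 40)
U = 2 / 42 = 0.047619
U% = 4.76%

4.76


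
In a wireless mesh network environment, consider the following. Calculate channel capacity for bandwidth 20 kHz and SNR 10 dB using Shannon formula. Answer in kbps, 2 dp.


Given: B = 20 kHz, SNR = 10 dB
SNR linear = 10^(10/10) = 10
1 + SNR = 11
log2(11) = 3.4594316186
C = 20 * 1000 * 3.4594316186 = 69188.6324 bps
C = 69.188632 kbps -> 69.19 kbps (2 dp)

69.19


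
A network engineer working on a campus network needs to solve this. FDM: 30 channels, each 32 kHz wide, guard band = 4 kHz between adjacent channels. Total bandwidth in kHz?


Given: 30 channels, 32 kHz each, guard = 4 kHz
Channel bandwidth = 30 * 32 = 960 kHz
Guard bands = 29 gaps * 4 kHz = 116 kHz
Total = 960 + 116 = 1076 kHz

1076


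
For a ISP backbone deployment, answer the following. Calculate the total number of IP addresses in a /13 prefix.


Given: CIDR prefix /13
Host bits = 32 - 13 = 19
Total addresses = 2^19 = 524288

524288


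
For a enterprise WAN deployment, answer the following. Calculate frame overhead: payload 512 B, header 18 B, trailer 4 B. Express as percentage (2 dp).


Given: payload = 512 B, header = 18 B, trailer = 4 B
Overhead bytes = header + trailer = 18 + 4 = 22
Total frame = payload + overhead = 512 + 22 = 534
Overhead % = 22 / 534 * 100 = 4.1199% -> 4.12% (2 dp)

4.12


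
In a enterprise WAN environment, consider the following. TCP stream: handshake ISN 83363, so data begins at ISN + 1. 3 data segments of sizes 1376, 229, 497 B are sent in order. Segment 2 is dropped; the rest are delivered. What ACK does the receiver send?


SYN uses sequence number 83363; first data byte = ISN + 1 = 83364.
Segment 1: SEQ = 83364, len = 1376 B, covers [83364, 84739]
Segment 2: SEQ = 84740, len = 229 B, covers [84740, 84968] [LOST]
Segment 3: SEQ = 84969, len = 497 B, covers [84969, 85465]
In-order data received: bytes [83364, 84739] (segments 1..1).
Segment 2 missing -> gap begins at byte 84740; later segments buffered out of order.
Cumulative ACK = next expected in-order byte = 83364 + 1376 = 84740

84740


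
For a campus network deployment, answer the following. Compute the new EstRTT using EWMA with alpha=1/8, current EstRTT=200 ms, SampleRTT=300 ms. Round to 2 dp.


Given: EstRTT = 200 ms, SampleRTT = 300 ms, alpha = 1/8
New EstRTT = (1 - alpha) * EstRTT + alpha * SampleRTT
(7/8) * 200 = 175
(1/8) * 300 = 37.5
New EstRTT = 175 + 37.5 = 212.5 ms -> 212.50 ms (2 dp)

212.50


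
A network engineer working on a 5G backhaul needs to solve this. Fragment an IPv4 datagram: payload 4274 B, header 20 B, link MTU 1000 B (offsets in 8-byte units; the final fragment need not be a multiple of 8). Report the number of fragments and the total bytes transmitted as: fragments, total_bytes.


Max data per non-final fragment = floor((MTU - header)/8)*8 = floor((1000 - 20)/8)*8 = floor(980/8)*8 = 976 B
Final fragment needs no 8-byte alignment: it can carry up to MTU - header = 980 B
Non-final fragments needed = ceil((payload - 980) / 976) = ceil(3294/976) = ceil(3.3750) = 4
Number of fragments = 4 + 1 = 5
Fragment sizes (data): 4 * 976 B + 370 B (last, 370 <= 980 OK)
Total bytes sent = payload + n_frags * header = 4274 + 5*20 = 4274 + 100 = 4374 B

5, 4374


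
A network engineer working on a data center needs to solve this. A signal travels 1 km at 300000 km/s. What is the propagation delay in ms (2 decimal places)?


Given: distance = 1 km, speed = 300000 km/s
Delay = distance / speed = 1 / 300000 seconds
Delay in ms = 1 * 1000 / 300000
Delay = 0.0033 ms
Rounded to 2 dp = 0.00 ms

0.00


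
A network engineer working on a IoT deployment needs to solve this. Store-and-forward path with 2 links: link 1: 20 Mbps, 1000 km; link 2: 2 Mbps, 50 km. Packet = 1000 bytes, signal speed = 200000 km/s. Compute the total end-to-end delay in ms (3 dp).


Packet = 1000 bytes = 8000 bits. Store-and-forward: sum (t_trans + t_prop) per link.
Link 1: t_trans = 8000/(20*10^6) s = 0.4000 ms; t_prop = 1000/200000 s = 5.0000 ms; subtotal = 5.4000 ms
Link 2: t_trans = 8000/(2*10^6) s = 4.0000 ms; t_prop = 50/200000 s = 0.2500 ms; subtotal = 4.2500 ms
End-to-end = 5.4000 + 4.2500 = 9.6500 ms -> 9.650 ms (3 dp)

9.650


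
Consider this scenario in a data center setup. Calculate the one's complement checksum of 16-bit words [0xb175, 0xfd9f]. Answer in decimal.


Given words: [0xb175, 0xfd9f]
Step 1: Sum all words
Raw sum = 45429 + 64927 = 110356
Step 2: Fold carry: (44820 + 1) = 44821
One's complement = ~44821 & 0xFFFF = 20714

20714


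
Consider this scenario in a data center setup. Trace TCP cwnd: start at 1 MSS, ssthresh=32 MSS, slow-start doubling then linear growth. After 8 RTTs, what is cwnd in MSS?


RTT 0: cwnd = 1 MSS (initial)
RTT 1: cwnd = 2 MSS (slow start, doubled)
RTT 2: cwnd = 4 MSS (slow start, doubled)
RTT 3: cwnd = 8 MSS (slow start, doubled)
RTT 4: cwnd = 16 MSS (slow start, doubled)
RTT 5: cwnd = 32 MSS (slow start, doubled)
RTT 6: cwnd = 33 MSS (congestion avoidance, +1)
RTT 7: cwnd = 34 MSS (congestion avoidance, +1)
RTT 8: cwnd = 35 MSS (congestion avoidance, +1)

35


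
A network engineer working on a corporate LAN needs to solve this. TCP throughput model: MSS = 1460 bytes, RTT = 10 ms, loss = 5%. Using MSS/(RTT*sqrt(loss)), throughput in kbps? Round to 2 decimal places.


Given: MSS = 1460 bytes, RTT = 10 ms, loss = 5%
RTT in seconds = 10 / 1000 = 0.01
Loss rate = 5% = 0.05
sqrt(loss) = sqrt(0.05) = 0.223606797750
Throughput (bytes/s) = 1460 / (0.01 * 0.223606797750) = 652931.8494
Throughput (kbps) = 652931.8494 * 8 / 1000 = 5223.454795 -> 5223.45 kbps (2 dp)

5223.45


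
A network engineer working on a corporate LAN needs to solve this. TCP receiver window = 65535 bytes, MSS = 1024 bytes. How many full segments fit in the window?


Given: RWND = 65535 bytes, MSS = 1024 bytes
Full segments = floor(RWND / MSS)
Full segments = floor(65535 / 1024)
Full segments = floor(63.999) = 63

63


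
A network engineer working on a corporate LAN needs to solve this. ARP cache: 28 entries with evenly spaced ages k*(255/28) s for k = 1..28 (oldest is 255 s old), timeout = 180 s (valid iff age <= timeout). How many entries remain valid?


Ages are k * 255/28 s for k = 1..28 (spacing = 9.1071 s).
Entry k is valid iff k * 255/28 <= 180 iff k <= 28 * 180 / 255 = 19.7647
n_valid = floor(19.7647) = 19
(n_stale = 28 - 19 = 9)

19


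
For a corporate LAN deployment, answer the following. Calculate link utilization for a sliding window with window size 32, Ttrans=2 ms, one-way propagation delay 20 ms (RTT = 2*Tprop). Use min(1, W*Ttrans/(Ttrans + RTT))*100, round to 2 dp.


Given: W = 32, Ttrans = 2 ms, RTT = 40 ms (= 2 * Tprop, Tprop = 20 ms)
Cycle time = Ttrans + RTT = 2 + 40 = 42 ms (first packet sent until its ACK returns)
W * Ttrans = 32 * 2 = 64 ms of sending per cycle
W * Ttrans / (Ttrans + RTT) = 64 / 42 = 1.523810
U = min(1, 1.523810) = 1.000000
U% = 100.00%

100.00


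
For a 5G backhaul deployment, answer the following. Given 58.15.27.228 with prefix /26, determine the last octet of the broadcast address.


Given: IP = 58.15.27.228, prefix = /26
Host bits = 32 - 26 = 6
Network last octet = 228 AND mask = 192
Host part size = 2^6 - 1 = 63
Broadcast last octet = 192 OR 63 = 255

255


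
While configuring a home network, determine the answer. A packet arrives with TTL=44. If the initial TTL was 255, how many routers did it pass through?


Given: initial TTL = 255, received TTL = 44
Hops = initial TTL - received TTL
Hops = 255 - 44 = 211

211


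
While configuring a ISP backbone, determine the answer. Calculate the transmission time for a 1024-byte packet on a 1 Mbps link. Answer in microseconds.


Given: packet = 1024 bytes, bandwidth = 1 Mbps
Packet in bits = 1024 * 8 = 8192 bits
Bandwidth = 1 * 10^6 = 1000000 bps
Time = 8192 / 1000000 seconds
Time in us = 8192 * 10^6 / 1000000 = 8192

8192


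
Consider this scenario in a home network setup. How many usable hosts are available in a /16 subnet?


Given: subnet mask /16
Host bits = 32 - 16 = 16
Total addresses = 2^16 = 65536
Usable hosts = 65536 - 2 (network + broadcast) = 65534

65534


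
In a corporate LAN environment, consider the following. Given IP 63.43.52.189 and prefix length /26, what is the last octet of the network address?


Given: IP = 63.43.52.189, prefix = /26
Subnet mask = 255.255.255.192
Last octet of IP: 189
Last octet of mask: 192
Network last octet = 189 AND 192 = 128

128


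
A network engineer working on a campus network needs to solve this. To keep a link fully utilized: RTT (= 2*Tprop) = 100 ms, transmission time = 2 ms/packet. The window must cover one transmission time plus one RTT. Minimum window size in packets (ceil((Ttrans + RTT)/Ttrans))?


Given: Ttrans = 2 ms, RTT = 100 ms (= 2 * Tprop, Tprop = 50 ms)
Time until first ACK returns = Ttrans + RTT = 2 + 100 = 102 ms
Need W * Ttrans >= Ttrans + RTT  ->  W >= (Ttrans + RTT) / Ttrans
(Ttrans + RTT) / Ttrans = 102 / 2 = 51
W_min = ceil(51) = 51

51


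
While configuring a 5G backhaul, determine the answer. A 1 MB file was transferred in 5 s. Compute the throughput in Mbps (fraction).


Given: file = 1 MB, time = 5 s
File in Mb = 1 * 8 = 8 Mb
Throughput = 8 / 5 Mbps
Throughput = 8/5 Mbps

8/5


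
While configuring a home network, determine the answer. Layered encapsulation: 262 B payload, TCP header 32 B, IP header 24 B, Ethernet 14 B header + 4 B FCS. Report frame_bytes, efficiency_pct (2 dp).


TCP segment = 262 + 32 = 294 B
IP packet = 294 + 24 = 318 B
Ethernet frame = 318 + 14 + 4 = 336 B
Efficiency = app / frame = 262 / 336 = 0.779762 = 77.9762% -> 77.98% (2 dp)

336, 77.98


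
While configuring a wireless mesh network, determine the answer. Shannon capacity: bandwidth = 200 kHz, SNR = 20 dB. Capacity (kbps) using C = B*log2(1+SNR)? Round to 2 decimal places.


Given: B = 200 kHz, SNR = 20 dB
SNR linear = 10^(20/10) = 100
1 + SNR = 101
log2(101) = 6.6582114828
C = 200 * 1000 * 6.6582114828 = 1331642.2966 bps
C = 1331.642297 kbps -> 1331.64 kbps (2 dp)

1331.64


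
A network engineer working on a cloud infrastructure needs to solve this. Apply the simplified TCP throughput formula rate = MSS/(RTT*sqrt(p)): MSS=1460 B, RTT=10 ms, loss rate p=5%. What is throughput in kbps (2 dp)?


Given: MSS = 1460 bytes, RTT = 10 ms, loss = 5%
RTT in seconds = 10 / 1000 = 0.01
Loss rate = 5% = 0.05
sqrt(loss) = sqrt(0.05) = 0.223606797750
Throughput (bytes/s) = 1460 / (0.01 * 0.223606797750) = 652931.8494
Throughput (kbps) = 652931.8494 * 8 / 1000 = 5223.454795 -> 5223.45 kbps (2 dp)

5223.45


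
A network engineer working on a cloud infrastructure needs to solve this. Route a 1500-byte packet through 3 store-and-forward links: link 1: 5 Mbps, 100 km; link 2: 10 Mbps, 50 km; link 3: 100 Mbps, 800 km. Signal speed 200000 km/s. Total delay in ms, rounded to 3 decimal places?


Packet = 1500 bytes = 12000 bits. Store-and-forward: sum (t_trans + t_prop) per link.
Link 1: t_trans = 12000/(5*10^6) s = 2.4000 ms; t_prop = 100/200000 s = 0.5000 ms; subtotal = 2.9000 ms
Link 2: t_trans = 12000/(10*10^6) s = 1.2000 ms; t_prop = 50/200000 s = 0.2500 ms; subtotal = 1.4500 ms
Link 3: t_trans = 12000/(100*10^6) s = 0.1200 ms; t_prop = 800/200000 s = 4.0000 ms; subtotal = 4.1200 ms
End-to-end = 2.9000 + 1.4500 + 4.1200 = 8.4700 ms -> 8.470 ms (3 dp)

8.470


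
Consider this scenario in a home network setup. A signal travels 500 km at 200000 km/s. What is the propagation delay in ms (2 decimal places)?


Given: distance = 500 km, speed = 200000 km/s
Delay = distance / speed = 500 / 200000 seconds
Delay in ms = 500 * 1000 / 200000
Delay = 2.5000 ms
Rounded to 2 dp = 2.50 ms

2.50


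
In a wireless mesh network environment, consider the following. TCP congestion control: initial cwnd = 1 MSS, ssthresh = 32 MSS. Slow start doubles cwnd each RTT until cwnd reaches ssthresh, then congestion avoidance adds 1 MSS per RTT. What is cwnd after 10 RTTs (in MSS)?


RTT 0: cwnd = 1 MSS (initial)
RTT 1: cwnd = 2 MSS (slow start, doubled)
RTT 2: cwnd = 4 MSS (slow start, doubled)
RTT 3: cwnd = 8 MSS (slow start, doubled)
RTT 4: cwnd = 16 MSS (slow start, doubled)
RTT 5: cwnd = 32 MSS (slow start, doubled)
RTT 6: cwnd = 33 MSS (congestion avoidance, +1)
RTT 7: cwnd = 34 MSS (congestion avoidance, +1)
RTT 8: cwnd = 35 MSS (congestion avoidance, +1)
RTT 9: cwnd = 36 MSS (congestion avoidance, +1)
RTT 10: cwnd = 37 MSS (congestion avoidance, +1)

37


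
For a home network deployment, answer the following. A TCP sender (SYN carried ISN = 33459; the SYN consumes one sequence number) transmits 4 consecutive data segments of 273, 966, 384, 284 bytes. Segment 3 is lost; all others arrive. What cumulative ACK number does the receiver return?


SYN uses sequence number 33459; first data byte = ISN + 1 = 33460.
Segment 1: SEQ = 33460, len = 273 B, covers [33460, 33732]
Segment 2: SEQ = 33733, len = 966 B, covers [33733, 34698]
Segment 3: SEQ = 34699, len = 384 B, covers [34699, 35082] [LOST]
Segment 4: SEQ = 35083, len = 284 B, covers [35083, 35366]
In-order data received: bytes [33460, 34698] (segments 1..2).
Segment 3 missing -> gap begins at byte 34699; later segments buffered out of order.
Cumulative ACK = next expected in-order byte = 33460 + 273 + 966 = 34699

34699


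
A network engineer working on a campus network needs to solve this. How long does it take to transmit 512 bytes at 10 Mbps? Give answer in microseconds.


Given: packet = 512 bytes, bandwidth = 10 Mbps
Packet in bits = 512 * 8 = 4096 bits
Bandwidth = 10 * 10^6 = 10000000 bps
Time = 4096 / 10000000 seconds
Time in us = 4096 * 10^6 / 10000000 = 409.6

409.6


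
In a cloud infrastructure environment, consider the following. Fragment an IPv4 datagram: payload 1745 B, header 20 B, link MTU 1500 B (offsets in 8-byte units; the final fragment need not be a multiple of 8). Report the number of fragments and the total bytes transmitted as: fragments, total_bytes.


Max data per non-final fragment = floor((MTU - header)/8)*8 = floor((1500 - 20)/8)*8 = floor(1480/8)*8 = 1480 B
Final fragment needs no 8-byte alignment: it can carry up to MTU - header = 1480 B
Non-final fragments needed = ceil((payload - 1480) / 1480) = ceil(265/1480) = ceil(0.1791) = 1
Number of fragments = 1 + 1 = 2
Fragment sizes (data): 1 * 1480 B + 265 B (last, 265 <= 1480 OK)
Total bytes sent = payload + n_frags * header = 1745 + 2*20 = 1745 + 40 = 1785 B

2, 1785


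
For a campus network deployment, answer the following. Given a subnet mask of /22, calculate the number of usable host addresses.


Given: subnet mask /22
Host bits = 32 - 22 = 10
Total addresses = 2^10 = 1024
Usable hosts = 1024 - 2 (network + broadcast) = 1022

1022


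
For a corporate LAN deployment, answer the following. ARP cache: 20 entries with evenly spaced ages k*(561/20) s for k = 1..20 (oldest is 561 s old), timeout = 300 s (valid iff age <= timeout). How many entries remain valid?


Ages are k * 561/20 s for k = 1..20 (spacing = 28.0500 s).
Entry k is valid iff k * 561/20 <= 300 iff k <= 20 * 300 / 561 = 10.6952
n_valid = floor(10.6952) = 10
(n_stale = 20 - 10 = 10)

10


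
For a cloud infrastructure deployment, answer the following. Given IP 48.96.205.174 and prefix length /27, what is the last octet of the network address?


Given: IP = 48.96.205.174, prefix = /27
Subnet mask = 255.255.255.224
Last octet of IP: 174
Last octet of mask: 224
Network last octet = 174 AND 224 = 160

160


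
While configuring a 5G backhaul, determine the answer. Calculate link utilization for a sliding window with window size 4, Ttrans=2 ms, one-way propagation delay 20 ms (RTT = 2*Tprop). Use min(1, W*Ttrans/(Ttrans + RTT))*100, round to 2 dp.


Given: W = 4, Ttrans = 2 ms, RTT = 40 ms (= 2 * Tprop, Tprop = 20 ms)
Cycle time = Ttrans + RTT = 2 + 40 = 42 ms (first packet sent until its ACK returns)
W * Ttrans = 4 * 2 = 8 ms of sending per cycle
W * Ttrans / (Ttrans + RTT) = 8 / 42 = 0.190476
U = min(1, 0.190476) = 0.190476
U% = 19.05%

19.05


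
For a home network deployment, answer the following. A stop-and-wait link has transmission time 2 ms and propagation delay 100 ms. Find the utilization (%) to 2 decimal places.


Given: Ttrans = 2 ms, Tprop = 100 ms
RTT = 2 * Tprop = 2 * 100 = 200 ms
U = Ttrans / (Ttrans + RTT)
U = 2 / (2 + 200)
U = 2 / 202 = 0.009901
U% = 0.99%

0.99


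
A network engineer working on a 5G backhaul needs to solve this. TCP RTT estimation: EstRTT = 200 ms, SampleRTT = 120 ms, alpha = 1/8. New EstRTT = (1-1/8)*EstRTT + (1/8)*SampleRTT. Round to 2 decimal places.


Given: EstRTT = 200 ms, SampleRTT = 120 ms, alpha = 1/8
New EstRTT = (1 - alpha) * EstRTT + alpha * SampleRTT
(7/8) * 200 = 175
(1/8) * 120 = 15
New EstRTT = 175 + 15 = 190 ms -> 190.00 ms (2 dp)

190.00


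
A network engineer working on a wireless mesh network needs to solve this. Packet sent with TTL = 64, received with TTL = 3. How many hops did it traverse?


Given: initial TTL = 64, received TTL = 3
Hops = initial TTL - received TTL
Hops = 64 - 3 = 61

61


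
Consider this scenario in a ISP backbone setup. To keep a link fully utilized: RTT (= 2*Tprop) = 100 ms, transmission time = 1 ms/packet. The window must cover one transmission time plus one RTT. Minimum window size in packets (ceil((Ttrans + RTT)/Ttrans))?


Given: Ttrans = 1 ms, RTT = 100 ms (= 2 * Tprop, Tprop = 50 ms)
Time until first ACK returns = Ttrans + RTT = 1 + 100 = 101 ms
Need W * Ttrans >= Ttrans + RTT  ->  W >= (Ttrans + RTT) / Ttrans
(Ttrans + RTT) / Ttrans = 101 / 1 = 101
W_min = ceil(101) = 101

101


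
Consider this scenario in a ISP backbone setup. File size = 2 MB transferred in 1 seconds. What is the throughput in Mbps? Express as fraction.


Given: file = 2 MB, time = 1 s
File in Mb = 2 * 8 = 16 Mb
Throughput = 16 / 1 Mbps
Throughput = 16 Mbps

16


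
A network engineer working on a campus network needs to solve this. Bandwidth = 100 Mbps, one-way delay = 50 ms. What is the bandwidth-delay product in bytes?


Given: bandwidth = 100 Mbps, delay = 50 ms
BDP in bits = 100 * 10^6 * 50 / 1000
BDP in bits = 5000000
BDP in bytes = 5000000 / 8 = 625000

625000


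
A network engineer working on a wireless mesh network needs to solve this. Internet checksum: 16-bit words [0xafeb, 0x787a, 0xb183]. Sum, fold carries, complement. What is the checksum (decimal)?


Given words: [0xafeb, 0x787a, 0xb183]
Step 1: Sum all words
Raw sum = 45035 + 30842 + 45443 = 121320
Step 2: Fold carry: (55784 + 1) = 55785
One's complement = ~55785 & 0xFFFF = 9750

9750


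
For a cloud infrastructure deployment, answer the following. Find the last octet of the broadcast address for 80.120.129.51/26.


Given: IP = 80.120.129.51, prefix = /26
Host bits = 32 - 26 = 6
Network last octet = 51 AND mask = 0
Host part size = 2^6 - 1 = 63
Broadcast last octet = 0 OR 63 = 63

63


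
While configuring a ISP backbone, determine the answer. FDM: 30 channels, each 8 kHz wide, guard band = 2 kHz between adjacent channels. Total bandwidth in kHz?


Given: 30 channels, 8 kHz each, guard = 2 kHz
Channel bandwidth = 30 * 8 = 240 kHz
Guard bands = 29 gaps * 2 kHz = 58 kHz
Total = 240 + 58 = 298 kHz

298


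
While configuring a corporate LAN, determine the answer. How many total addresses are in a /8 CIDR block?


Given: CIDR prefix /8
Host bits = 32 - 8 = 24
Total addresses = 2^24 = 16777216

16777216


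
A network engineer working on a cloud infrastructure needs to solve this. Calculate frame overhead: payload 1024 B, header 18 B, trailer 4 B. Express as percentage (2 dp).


Given: payload = 1024 B, header = 18 B, trailer = 4 B
Overhead bytes = header + trailer = 18 + 4 = 22
Total frame = payload + overhead = 1024 + 22 = 1046
Overhead % = 22 / 1046 * 100 = 2.1033% -> 2.10% (2 dp)

2.10


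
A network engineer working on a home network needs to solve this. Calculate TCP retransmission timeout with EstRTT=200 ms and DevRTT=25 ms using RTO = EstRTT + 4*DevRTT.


Given: EstRTT = 200 ms, DevRTT = 25 ms
Timeout = EstRTT + 4 * DevRTT
4 * DevRTT = 4 * 25 = 100
Timeout = 200 + 100 = 300 ms

300


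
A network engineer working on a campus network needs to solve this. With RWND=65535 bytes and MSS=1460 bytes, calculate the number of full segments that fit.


Given: RWND = 65535 bytes, MSS = 1460 bytes
Full segments = floor(RWND / MSS)
Full segments = floor(65535 / 1460)
Full segments = floor(44.887) = 44

44


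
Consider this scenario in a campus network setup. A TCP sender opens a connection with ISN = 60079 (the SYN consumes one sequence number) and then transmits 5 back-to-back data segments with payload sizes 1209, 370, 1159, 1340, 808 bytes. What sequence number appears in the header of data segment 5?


The SYN occupies sequence number ISN = 60079, so the first data byte is ISN + 1 = 60080.
SEQ of data segment i = (ISN + 1) + sum of payload sizes of segments 1..i-1.
Segment 1: SEQ = 60080, payload = 1209 bytes
Segment 2: SEQ = 61289, payload = 370 bytes
Segment 3: SEQ = 61659, payload = 1159 bytes
Segment 4: SEQ = 62818, payload = 1340 bytes
Segment 5: SEQ = 64158, payload = 808 bytes
SEQ of segment 5 = 60080 + 1209 + 370 + 1159 + 1340 = 64158

64158


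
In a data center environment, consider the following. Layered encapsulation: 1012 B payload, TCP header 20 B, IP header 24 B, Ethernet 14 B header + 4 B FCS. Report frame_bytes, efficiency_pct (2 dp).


TCP segment = 1012 + 20 = 1032 B
IP packet = 1032 + 24 = 1056 B
Ethernet frame = 1056 + 14 + 4 = 1074 B
Efficiency = app / frame = 1012 / 1074 = 0.942272 = 94.2272% -> 94.23% (2 dp)

1074, 94.23


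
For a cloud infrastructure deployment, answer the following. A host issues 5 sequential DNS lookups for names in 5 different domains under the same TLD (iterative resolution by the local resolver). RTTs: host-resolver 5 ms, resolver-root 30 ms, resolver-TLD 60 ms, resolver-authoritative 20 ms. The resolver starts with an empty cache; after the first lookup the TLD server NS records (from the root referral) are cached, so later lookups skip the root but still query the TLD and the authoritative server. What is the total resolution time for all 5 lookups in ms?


Lookup 1 (cold cache): local + root + TLD + auth = 5 + 30 + 60 + 20 = 115 ms
Lookups 2..5 (TLD NS cached -> skip root; new domain -> still ask TLD and auth): local + TLD + auth = 5 + 60 + 20 = 85 ms each
Remaining 4 lookups: 4 * 85 = 340 ms
Total = 115 + 340 = 455 ms

455


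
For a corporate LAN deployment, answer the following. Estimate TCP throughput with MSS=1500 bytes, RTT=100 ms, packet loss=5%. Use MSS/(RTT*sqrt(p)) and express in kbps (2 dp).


Given: MSS = 1500 bytes, RTT = 100 ms, loss = 5%
RTT in seconds = 100 / 1000 = 0.1
Loss rate = 5% = 0.05
sqrt(loss) = sqrt(0.05) = 0.223606797750
Throughput (bytes/s) = 1500 / (0.1 * 0.223606797750) = 67082.0393
Throughput (kbps) = 67082.0393 * 8 / 1000 = 536.656315 -> 536.66 kbps (2 dp)

536.66


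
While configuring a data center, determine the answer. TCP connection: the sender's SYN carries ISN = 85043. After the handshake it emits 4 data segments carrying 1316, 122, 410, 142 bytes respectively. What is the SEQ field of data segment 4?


The SYN occupies sequence number ISN = 85043, so the first data byte is ISN + 1 = 85044.
SEQ of data segment i = (ISN + 1) + sum of payload sizes of segments 1..i-1.
Segment 1: SEQ = 85044, payload = 1316 bytes
Segment 2: SEQ = 86360, payload = 122 bytes
Segment 3: SEQ = 86482, payload = 410 bytes
Segment 4: SEQ = 86892, payload = 142 bytes
SEQ of segment 4 = 85044 + 1316 + 122 + 410 = 86892

86892


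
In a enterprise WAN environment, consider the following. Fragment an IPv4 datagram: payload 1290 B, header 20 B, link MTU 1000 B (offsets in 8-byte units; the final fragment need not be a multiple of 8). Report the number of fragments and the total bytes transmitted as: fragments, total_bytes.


Max data per non-final fragment = floor((MTU - header)/8)*8 = floor((1000 - 20)/8)*8 = floor(980/8)*8 = 976 B
Final fragment needs no 8-byte alignment: it can carry up to MTU - header = 980 B
Non-final fragments needed = ceil((payload - 980) / 976) = ceil(310/976) = ceil(0.3176) = 1
Number of fragments = 1 + 1 = 2
Fragment sizes (data): 1 * 976 B + 314 B (last, 314 <= 980 OK)
Total bytes sent = payload + n_frags * header = 1290 + 2*20 = 1290 + 40 = 1330 B

2, 1330


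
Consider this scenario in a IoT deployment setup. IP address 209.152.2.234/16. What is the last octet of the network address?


Given: IP = 209.152.2.234, prefix = /16
Subnet mask = 255.255.0.0
Last octet of IP: 234
Last octet of mask: 0
Network last octet = 234 AND 0 = 0

0


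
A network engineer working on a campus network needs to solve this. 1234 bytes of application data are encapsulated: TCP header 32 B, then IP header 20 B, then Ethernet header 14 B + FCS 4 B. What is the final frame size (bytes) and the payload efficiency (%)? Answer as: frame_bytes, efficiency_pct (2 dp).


TCP segment = 1234 + 32 = 1266 B
IP packet = 1266 + 20 = 1286 B
Ethernet frame = 1286 + 14 + 4 = 1304 B
Efficiency = app / frame = 1234 / 1304 = 0.946319 = 94.6319% -> 94.63% (2 dp)

1304, 94.63


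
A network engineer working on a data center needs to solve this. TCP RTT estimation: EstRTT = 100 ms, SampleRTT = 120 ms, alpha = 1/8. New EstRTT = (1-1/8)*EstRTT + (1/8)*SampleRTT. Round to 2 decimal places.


Given: EstRTT = 100 ms, SampleRTT = 120 ms, alpha = 1/8
New EstRTT = (1 - alpha) * EstRTT + alpha * SampleRTT
(7/8) * 100 = 87.5
(1/8) * 120 = 15
New EstRTT = 87.5 + 15 = 102.5 ms -> 102.50 ms (2 dp)

102.50


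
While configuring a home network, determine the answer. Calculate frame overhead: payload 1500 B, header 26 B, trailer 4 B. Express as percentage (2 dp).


Given: payload = 1500 B, header = 26 B, trailer = 4 B
Overhead bytes = header + trailer = 26 + 4 = 30
Total frame = payload + overhead = 1500 + 30 = 1530
Overhead % = 30 / 1530 * 100 = 1.9608% -> 1.96% (2 dp)

1.96


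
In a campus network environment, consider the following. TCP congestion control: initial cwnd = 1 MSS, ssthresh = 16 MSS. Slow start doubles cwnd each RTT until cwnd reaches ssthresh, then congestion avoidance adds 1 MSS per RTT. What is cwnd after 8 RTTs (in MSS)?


RTT 0: cwnd = 1 MSS (initial)
RTT 1: cwnd = 2 MSS (slow start, doubled)
RTT 2: cwnd = 4 MSS (slow start, doubled)
RTT 3: cwnd = 8 MSS (slow start, doubled)
RTT 4: cwnd = 16 MSS (slow start, doubled)
RTT 5: cwnd = 17 MSS (congestion avoidance, +1)
RTT 6: cwnd = 18 MSS (congestion avoidance, +1)
RTT 7: cwnd = 19 MSS (congestion avoidance, +1)
RTT 8: cwnd = 20 MSS (congestion avoidance, +1)

20


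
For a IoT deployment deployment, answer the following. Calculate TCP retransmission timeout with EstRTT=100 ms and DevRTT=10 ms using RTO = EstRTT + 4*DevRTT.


Given: EstRTT = 100 ms, DevRTT = 10 ms
Timeout = EstRTT + 4 * DevRTT
4 * DevRTT = 4 * 10 = 40
Timeout = 100 + 40 = 140 ms

140


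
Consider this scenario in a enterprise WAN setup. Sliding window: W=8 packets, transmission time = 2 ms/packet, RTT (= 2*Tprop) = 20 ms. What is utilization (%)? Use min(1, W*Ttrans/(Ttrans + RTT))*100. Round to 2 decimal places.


Given: W = 8, Ttrans = 2 ms, RTT = 20 ms (= 2 * Tprop, Tprop = 10 ms)
Cycle time = Ttrans + RTT = 2 + 20 = 22 ms (first packet sent until its ACK returns)
W * Ttrans = 8 * 2 = 16 ms of sending per cycle
W * Ttrans / (Ttrans + RTT) = 16 / 22 = 0.727273
U = min(1, 0.727273) = 0.727273
U% = 72.73%

72.73


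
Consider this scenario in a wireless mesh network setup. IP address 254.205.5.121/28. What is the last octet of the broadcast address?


Given: IP = 254.205.5.121, prefix = /28
Host bits = 32 - 28 = 4
Network last octet = 121 AND mask = 112
Host part size = 2^4 - 1 = 15
Broadcast last octet = 112 OR 15 = 127

127


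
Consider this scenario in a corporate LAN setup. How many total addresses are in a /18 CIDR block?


Given: CIDR prefix /18
Host bits = 32 - 18 = 14
Total addresses = 2^14 = 16384

16384


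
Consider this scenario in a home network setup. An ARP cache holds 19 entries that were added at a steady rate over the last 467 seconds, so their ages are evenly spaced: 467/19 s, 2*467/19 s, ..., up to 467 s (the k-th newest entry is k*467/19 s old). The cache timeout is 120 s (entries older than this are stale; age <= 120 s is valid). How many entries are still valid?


Ages are k * 467/19 s for k = 1..19 (spacing = 24.5789 s).
Entry k is valid iff k * 467/19 <= 120 iff k <= 19 * 120 / 467 = 4.8822
n_valid = floor(4.8822) = 4
(n_stale = 19 - 4 = 15)

4


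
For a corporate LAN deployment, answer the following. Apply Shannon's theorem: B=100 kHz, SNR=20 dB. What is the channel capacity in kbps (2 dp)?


Given: B = 100 kHz, SNR = 20 dB
SNR linear = 10^(20/10) = 100
1 + SNR = 101
log2(101) = 6.6582114828
C = 100 * 1000 * 6.6582114828 = 665821.1483 bps
C = 665.821148 kbps -> 665.82 kbps (2 dp)

665.82


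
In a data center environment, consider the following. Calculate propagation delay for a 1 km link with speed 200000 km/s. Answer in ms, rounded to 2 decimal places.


Given: distance = 1 km, speed = 200000 km/s
Delay = distance / speed = 1 / 200000 seconds
Delay in ms = 1 * 1000 / 200000
Delay = 0.0050 ms
Rounded to 2 dp = 0.01 ms

0.01


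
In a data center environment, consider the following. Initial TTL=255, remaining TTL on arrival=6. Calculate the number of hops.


Given: initial TTL = 255, received TTL = 6
Hops = initial TTL - received TTL
Hops = 255 - 6 = 249

249


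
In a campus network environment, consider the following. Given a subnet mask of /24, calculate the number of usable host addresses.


Given: subnet mask /24
Host bits = 32 - 24 = 8
Total addresses = 2^8 = 256
Usable hosts = 256 - 2 (network + broadcast) = 254

254


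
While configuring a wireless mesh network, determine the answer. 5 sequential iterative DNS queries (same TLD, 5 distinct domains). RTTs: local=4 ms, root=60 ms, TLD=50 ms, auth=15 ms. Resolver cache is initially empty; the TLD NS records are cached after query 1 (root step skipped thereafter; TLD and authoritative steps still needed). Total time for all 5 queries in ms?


Lookup 1 (cold cache): local + root + TLD + auth = 4 + 60 + 50 + 15 = 129 ms
Lookups 2..5 (TLD NS cached -> skip root; new domain -> still ask TLD and auth): local + TLD + auth = 4 + 50 + 15 = 69 ms each
Remaining 4 lookups: 4 * 69 = 276 ms
Total = 129 + 276 = 405 ms

405


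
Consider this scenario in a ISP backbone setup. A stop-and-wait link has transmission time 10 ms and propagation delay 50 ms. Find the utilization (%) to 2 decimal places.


Given: Ttrans = 10 ms, Tprop = 50 ms
RTT = 2 * Tprop = 2 * 50 = 100 ms
U = Ttrans / (Ttrans + RTT)
U = 10 / (10 + 100)
U = 10 / 110 = 0.090909
U% = 9.09%

9.09


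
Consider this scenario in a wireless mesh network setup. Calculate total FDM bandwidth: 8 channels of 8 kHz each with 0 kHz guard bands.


Given: 8 channels, 8 kHz each, guard = 0 kHz
Channel bandwidth = 8 * 8 = 64 kHz
Guard bands = 7 gaps * 0 kHz = 0 kHz
Total = 64 + 0 = 64 kHz

64


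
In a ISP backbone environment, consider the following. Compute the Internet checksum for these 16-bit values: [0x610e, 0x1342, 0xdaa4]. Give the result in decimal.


Given words: [0x610e, 0x1342, 0xdaa4]
Step 1: Sum all words
Raw sum = 24846 + 4930 + 55972 = 85748
Step 2: Fold carry: (20212 + 1) = 20213
One's complement = ~20213 & 0xFFFF = 45322

45322


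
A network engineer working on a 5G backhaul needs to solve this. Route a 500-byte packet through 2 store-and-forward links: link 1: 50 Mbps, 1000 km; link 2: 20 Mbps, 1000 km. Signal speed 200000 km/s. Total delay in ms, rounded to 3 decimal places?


Packet = 500 bytes = 4000 bits. Store-and-forward: sum (t_trans + t_prop) per link.
Link 1: t_trans = 4000/(50*10^6) s = 0.0800 ms; t_prop = 1000/200000 s = 5.0000 ms; subtotal = 5.0800 ms
Link 2: t_trans = 4000/(20*10^6) s = 0.2000 ms; t_prop = 1000/200000 s = 5.0000 ms; subtotal = 5.2000 ms
End-to-end = 5.0800 + 5.2000 = 10.2800 ms -> 10.280 ms (3 dp)

10.280


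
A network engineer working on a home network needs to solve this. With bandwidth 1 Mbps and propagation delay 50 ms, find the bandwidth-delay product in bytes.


Given: bandwidth = 1 Mbps, delay = 50 ms
BDP in bits = 1 * 10^6 * 50 / 1000
BDP in bits = 50000
BDP in bytes = 50000 / 8 = 6250

6250


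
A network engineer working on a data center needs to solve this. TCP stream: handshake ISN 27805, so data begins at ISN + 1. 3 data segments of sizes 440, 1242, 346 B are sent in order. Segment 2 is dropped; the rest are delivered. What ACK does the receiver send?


SYN uses sequence number 27805; first data byte = ISN + 1 = 27806.
Segment 1: SEQ = 27806, len = 440 B, covers [27806, 28245]
Segment 2: SEQ = 28246, len = 1242 B, covers [28246, 29487] [LOST]
Segment 3: SEQ = 29488, len = 346 B, covers [29488, 29833]
In-order data received: bytes [27806, 28245] (segments 1..1).
Segment 2 missing -> gap begins at byte 28246; later segments buffered out of order.
Cumulative ACK = next expected in-order byte = 27806 + 440 = 28246

28246
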